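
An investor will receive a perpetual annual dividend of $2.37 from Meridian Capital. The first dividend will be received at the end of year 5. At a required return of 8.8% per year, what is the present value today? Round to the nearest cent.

$19.22

Value at end of year 4: C / r = $2.37 / 0.088 = $26.9318
Discount to today: PV = $26.9318 / (1 + 0.088)^4 = $26.9318 / 1.401250 = $19.22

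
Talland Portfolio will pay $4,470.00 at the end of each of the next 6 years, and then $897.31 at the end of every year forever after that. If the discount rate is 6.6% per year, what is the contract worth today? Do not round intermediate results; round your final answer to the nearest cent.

PV of 6-year annuity: $4,470.00 × [1 − (1+0.066)^−6] / 0.066 = 21572.10225
Perpetuity value at year 6: $897.31 / 0.066 = 13595.60606
PV of perpetuity: 13595.60606 / (1+0.066)^6 = 9265.21164
Total PV = 21572.10225 + 9265.21164 = 30837.31388

$30837.31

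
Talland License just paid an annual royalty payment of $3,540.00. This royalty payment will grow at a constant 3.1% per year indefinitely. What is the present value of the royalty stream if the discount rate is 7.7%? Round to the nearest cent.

D₁ = D₀ × (1 + g) = $3,540.00 × 1.031 = $3,649.7400
Growing perpetuity: P = D₁ / (r − g) = $3,649.7400 / (0.077 − 0.031) = $79,342.17

$79342.17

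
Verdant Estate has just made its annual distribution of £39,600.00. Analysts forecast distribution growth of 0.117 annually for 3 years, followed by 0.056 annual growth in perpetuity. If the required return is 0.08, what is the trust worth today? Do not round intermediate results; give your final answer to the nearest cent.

D_1 = 44233.20000
D_2 = 49408.48440
D_3 = 55189.27707
Terminal value at year 3: TV = D_3×(1+g_2)/(r−g_2) = 58279.87659/0.024 = 2428328.19129
P_0 = D_1/(1+r)^1 + D_2/(1+r)^2 + D_3/(1+r)^3 + TV/(1+r)^3
    = 40956.66667 + 42359.81173 + 43811.02750 + 1927685.21003 = 2054812.71592

£2054812.72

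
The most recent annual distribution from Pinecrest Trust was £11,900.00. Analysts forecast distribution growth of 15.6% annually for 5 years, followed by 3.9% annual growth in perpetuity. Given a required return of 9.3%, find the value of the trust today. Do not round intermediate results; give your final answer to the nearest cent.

D_1 = 13756.40000
D_2 = 15902.39840
D_3 = 18383.17255
D_4 = 21250.94747
D_5 = 24566.09527
Terminal value at year 5: TV = D_5×(1+g_2)/(r−g_2) = 25524.17299/0.054 = 472669.87017
P_0 = D_1/(1+r)^1 + D_2/(1+r)^2 + D_3/(1+r)^3 + D_4/(1+r)^4 + D_5/(1+r)^5 + TV/(1+r)^5
    = 12585.91034 + 13311.35622 + 14078.61646 + 14890.10122 + 15748.35957 + 303010.10353 = 373624.44734

£373624.45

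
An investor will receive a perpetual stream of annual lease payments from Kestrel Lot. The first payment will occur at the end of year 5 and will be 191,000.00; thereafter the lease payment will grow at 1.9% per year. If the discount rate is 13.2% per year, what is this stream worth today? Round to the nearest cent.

1029364.57

Value at end of year 4: C₁ / (r − g) = 191,000.00 / (0.132 − 0.019) = 1,690,265.4867
Discount to today: PV = 1,690,265.4867 / (1 + 0.132)^4 = 1,690,265.4867 / 1.642047 = 1,029,364.57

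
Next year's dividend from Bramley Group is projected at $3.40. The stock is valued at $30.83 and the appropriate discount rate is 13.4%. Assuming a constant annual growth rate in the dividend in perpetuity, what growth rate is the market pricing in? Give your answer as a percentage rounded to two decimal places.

2.37%

P = D₁/(r−g) ⇒ g = r − D₁/P = 0.134 − $3.40/$30.83 = 0.023718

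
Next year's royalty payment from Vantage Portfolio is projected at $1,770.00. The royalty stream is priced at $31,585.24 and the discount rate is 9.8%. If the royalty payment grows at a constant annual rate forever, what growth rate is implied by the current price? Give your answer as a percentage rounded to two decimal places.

P = D₁/(r−g) ⇒ g = r − D₁/P = 0.098 − $1,770.00/$31,585.24 = 0.041961

4.20%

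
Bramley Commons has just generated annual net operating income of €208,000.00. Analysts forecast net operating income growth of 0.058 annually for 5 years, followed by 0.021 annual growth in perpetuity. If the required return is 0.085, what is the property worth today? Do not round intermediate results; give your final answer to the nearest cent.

€3890311.47

D_1 = 220064.00000
D_2 = 232827.71200
D_3 = 246331.71930
D_4 = 260618.95902
D_5 = 275734.85864
Terminal value at year 5: TV = D_5×(1+g_2)/(r−g_2) = 281525.29067/0.064 = 4398832.66671
P_0 = D_1/(1+r)^1 + D_2/(1+r)^2 + D_3/(1+r)^3 + D_4/(1+r)^4 + D_5/(1+r)^5 + TV/(1+r)^5
    = 202823.96313 + 197776.73087 + 192855.09794 + 188055.93882 + 183376.20578 + 2925423.53281 = 3890311.46935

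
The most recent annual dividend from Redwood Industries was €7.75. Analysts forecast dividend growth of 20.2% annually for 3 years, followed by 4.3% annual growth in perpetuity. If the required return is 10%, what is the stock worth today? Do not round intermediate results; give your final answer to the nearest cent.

D_1 = 9.31550
D_2 = 11.19723
D_3 = 13.45907
Terminal value at year 3: TV = D_3×(1+g_2)/(r−g_2) = 14.03781/0.057 = 246.27740
P_0 = D_1/(1+r)^1 + D_2/(1+r)^2 + D_3/(1+r)^3 + TV/(1+r)^3
    = 8.46864 + 9.25391 + 10.11200 + 185.03186 = 212.86640

€212.87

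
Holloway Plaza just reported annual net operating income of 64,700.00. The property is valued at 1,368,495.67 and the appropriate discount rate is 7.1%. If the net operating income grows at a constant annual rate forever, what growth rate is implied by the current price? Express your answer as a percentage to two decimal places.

2.27%

P = D₀(1+g)/(r−g) ⇒ P(r−g) = D₀(1+g) ⇒ g(P+D₀) = P·r − D₀
g = (P·r − D₀)/(P + D₀) = (1,368,495.67×0.071 − 64,700.00) / (1,368,495.67 + 64,700.00) = 0.022651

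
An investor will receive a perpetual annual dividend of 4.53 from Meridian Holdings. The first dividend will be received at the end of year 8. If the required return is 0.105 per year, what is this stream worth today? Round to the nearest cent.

21.45

Value at end of year 7: C / r = 4.53 / 0.105 = 43.1429
Discount to today: PV = 43.1429 / (1 + 0.105)^7 = 43.1429 / 2.011574 = 21.45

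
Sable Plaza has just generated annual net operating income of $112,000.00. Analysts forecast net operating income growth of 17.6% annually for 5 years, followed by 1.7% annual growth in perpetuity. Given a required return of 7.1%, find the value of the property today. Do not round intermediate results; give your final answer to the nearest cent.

$4114815.23

D_1 = 131712.00000
D_2 = 154893.31200
D_3 = 182154.53491
D_4 = 214213.73306
D_5 = 251915.35007
Terminal value at year 5: TV = D_5×(1+g_2)/(r−g_2) = 256197.91103/0.054 = 4744405.75974
P_0 = D_1/(1+r)^1 + D_2/(1+r)^2 + D_3/(1+r)^3 + D_4/(1+r)^4 + D_5/(1+r)^5 + TV/(1+r)^5
    = 122980.39216 + 135037.29335 + 148276.24368 + 162813.13031 + 178775.20191 + 3366932.96933 = 4114815.23073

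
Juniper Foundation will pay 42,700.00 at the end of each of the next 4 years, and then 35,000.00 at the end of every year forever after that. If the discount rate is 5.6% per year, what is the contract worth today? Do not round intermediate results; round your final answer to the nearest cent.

PV of 4-year annuity: 42,700.00 × [1 − (1+0.056)^−4] / 0.056 = 149325.37348
Perpetuity value at year 4: 35,000.00 / 0.056 = 625000.00000
PV of perpetuity: 625000.00000 / (1+0.056)^4 = 502602.15289
Total PV = 149325.37348 + 502602.15289 = 651927.52636

651927.53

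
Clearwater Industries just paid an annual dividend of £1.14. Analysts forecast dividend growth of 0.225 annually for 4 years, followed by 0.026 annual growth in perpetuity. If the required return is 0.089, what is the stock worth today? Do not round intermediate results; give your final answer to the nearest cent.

D_1 = 1.39650
D_2 = 1.71071
D_3 = 2.09562
D_4 = 2.56714
Terminal value at year 4: TV = D_4×(1+g_2)/(r−g_2) = 2.63388/0.063 = 41.80768
P_0 = D_1/(1+r)^1 + D_2/(1+r)^2 + D_3/(1+r)^3 + D_4/(1+r)^4 + TV/(1+r)^4
    = 1.28237 + 1.44252 + 1.62267 + 1.82531 + 29.72655 = 35.89942

£35.90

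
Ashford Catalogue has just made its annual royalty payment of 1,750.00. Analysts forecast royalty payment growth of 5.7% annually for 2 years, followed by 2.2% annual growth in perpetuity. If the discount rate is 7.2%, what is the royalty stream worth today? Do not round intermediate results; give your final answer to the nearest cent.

38202.86

D_1 = 1849.75000
D_2 = 1955.18575
Terminal value at year 2: TV = D_2×(1+g_2)/(r−g_2) = 1998.19984/0.05 = 39963.99673
P_0 = D_1/(1+r)^1 + D_2/(1+r)^2 + TV/(1+r)^2
    = 1725.51306 + 1701.36875 + 34775.97733 = 38202.85914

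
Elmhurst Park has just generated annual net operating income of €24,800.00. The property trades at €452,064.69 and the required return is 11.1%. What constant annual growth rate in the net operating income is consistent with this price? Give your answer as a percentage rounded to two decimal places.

5.32%

P = D₀(1+g)/(r−g) ⇒ P(r−g) = D₀(1+g) ⇒ g(P+D₀) = P·r − D₀
g = (P·r − D₀)/(P + D₀) = (€452,064.69×0.111 − €24,800.00) / (€452,064.69 + €24,800.00) = 0.053221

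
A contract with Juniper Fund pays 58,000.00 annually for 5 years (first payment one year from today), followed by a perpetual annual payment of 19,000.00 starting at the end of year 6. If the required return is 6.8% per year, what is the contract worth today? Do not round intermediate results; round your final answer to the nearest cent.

PV of 5-year annuity: 58,000.00 × [1 − (1+0.068)^−5] / 0.068 = 239090.38888
Perpetuity value at year 5: 19,000.00 / 0.068 = 279411.76471
PV of perpetuity: 279411.76471 / (1+0.068)^5 = 201089.05111
Total PV = 239090.38888 + 201089.05111 = 440179.43999

440179.44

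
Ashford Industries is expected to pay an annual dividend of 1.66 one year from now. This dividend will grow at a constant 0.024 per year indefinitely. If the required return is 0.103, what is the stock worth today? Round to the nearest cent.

Growing perpetuity: P = D₁ / (r − g) = 1.6600 / (0.103 − 0.024) = 21.01

21.01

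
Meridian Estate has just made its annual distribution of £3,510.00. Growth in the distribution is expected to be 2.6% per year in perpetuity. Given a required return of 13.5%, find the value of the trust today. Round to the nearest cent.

£33039.08

D₁ = D₀ × (1 + g) = £3,510.00 × 1.026 = £3,601.2600
Growing perpetuity: P = D₁ / (r − g) = £3,601.2600 / (0.135 − 0.026) = £33,039.08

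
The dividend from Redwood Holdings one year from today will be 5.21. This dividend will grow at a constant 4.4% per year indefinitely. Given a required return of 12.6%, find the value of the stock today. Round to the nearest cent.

63.54

Growing perpetuity: P = D₁ / (r − g) = 5.2100 / (0.126 − 0.044) = 63.54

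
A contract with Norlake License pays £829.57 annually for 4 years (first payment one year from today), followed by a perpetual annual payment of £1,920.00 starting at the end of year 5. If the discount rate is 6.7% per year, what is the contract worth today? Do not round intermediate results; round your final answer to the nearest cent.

£24938.05

PV of 4-year annuity: £829.57 × [1 − (1+0.067)^−4] / 0.067 = 2829.06456
Perpetuity value at year 4: £1,920.00 / 0.067 = 28656.71642
PV of perpetuity: 28656.71642 / (1+0.067)^4 = 22108.98211
Total PV = 2829.06456 + 22108.98211 = 24938.04667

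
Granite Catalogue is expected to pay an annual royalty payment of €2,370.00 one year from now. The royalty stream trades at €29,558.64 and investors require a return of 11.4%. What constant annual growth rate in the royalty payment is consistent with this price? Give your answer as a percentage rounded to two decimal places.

3.38%

P = D₁/(r−g) ⇒ g = r − D₁/P = 0.114 − €2,370.00/€29,558.64 = 0.033820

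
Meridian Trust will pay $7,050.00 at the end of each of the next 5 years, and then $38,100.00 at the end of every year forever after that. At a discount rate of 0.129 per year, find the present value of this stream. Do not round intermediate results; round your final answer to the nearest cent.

$185871.81

PV of 5-year annuity: $7,050.00 × [1 − (1+0.129)^−5] / 0.129 = 24857.10217
Perpetuity value at year 5: $38,100.00 / 0.129 = 295348.83721
PV of perpetuity: 295348.83721 / (1+0.129)^5 = 161014.71059
Total PV = 24857.10217 + 161014.71059 = 185871.81276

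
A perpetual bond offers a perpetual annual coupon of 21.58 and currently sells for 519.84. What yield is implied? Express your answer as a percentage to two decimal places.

P = C/r ⇒ r = C/P = 21.58/519.84 = 0.041513

4.15%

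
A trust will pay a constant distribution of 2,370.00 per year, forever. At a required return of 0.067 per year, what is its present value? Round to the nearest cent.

35373.13

Level perpetuity: PV = C / r = 2,370.00 / 0.067 = 35,373.13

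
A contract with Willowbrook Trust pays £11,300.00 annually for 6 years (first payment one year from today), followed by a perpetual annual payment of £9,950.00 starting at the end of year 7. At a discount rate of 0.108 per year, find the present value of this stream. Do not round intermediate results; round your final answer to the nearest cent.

PV of 6-year annuity: £11,300.00 × [1 − (1+0.108)^−6] / 0.108 = 48081.77594
Perpetuity value at year 6: £9,950.00 / 0.108 = 92129.62963
PV of perpetuity: 92129.62963 / (1+0.108)^6 = 49792.13666
Total PV = 48081.77594 + 49792.13666 = 97873.91260

£97873.91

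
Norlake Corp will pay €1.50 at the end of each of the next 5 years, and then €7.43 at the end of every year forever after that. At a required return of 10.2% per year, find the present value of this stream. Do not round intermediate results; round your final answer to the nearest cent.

PV of 5-year annuity: €1.50 × [1 − (1+0.102)^−5] / 0.102 = 5.65725
Perpetuity value at year 5: €7.43 / 0.102 = 72.84314
PV of perpetuity: 72.84314 / (1+0.102)^5 = 44.82091
Total PV = 5.65725 + 44.82091 = 50.47816

€50.48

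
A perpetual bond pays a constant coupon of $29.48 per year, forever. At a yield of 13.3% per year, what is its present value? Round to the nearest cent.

Level perpetuity: PV = C / r = $29.48 / 0.133 = $221.65

$221.65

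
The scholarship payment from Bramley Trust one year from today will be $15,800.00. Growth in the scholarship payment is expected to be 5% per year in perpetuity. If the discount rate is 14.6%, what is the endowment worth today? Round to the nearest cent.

Growing perpetuity: P = D₁ / (r − g) = $15,800.0000 / (0.146 − 0.05) = $164,583.33

$164583.33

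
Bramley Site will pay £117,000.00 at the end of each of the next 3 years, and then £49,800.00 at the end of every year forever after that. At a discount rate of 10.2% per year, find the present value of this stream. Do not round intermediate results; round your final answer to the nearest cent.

PV of 3-year annuity: £117,000.00 × [1 − (1+0.102)^−3] / 0.102 = 289940.24963
Perpetuity value at year 3: £49,800.00 / 0.102 = 488235.29412
PV of perpetuity: 488235.29412 / (1+0.102)^3 = 364824.82889
Total PV = 289940.24963 + 364824.82889 = 654765.07852

£654765.08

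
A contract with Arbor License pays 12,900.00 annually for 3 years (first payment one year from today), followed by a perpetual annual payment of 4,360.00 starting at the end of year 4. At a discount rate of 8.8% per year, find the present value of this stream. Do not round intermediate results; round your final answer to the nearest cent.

71240.00

PV of 3-year annuity: 12,900.00 × [1 − (1+0.088)^−3] / 0.088 = 32770.44500
Perpetuity value at year 3: 4,360.00 / 0.088 = 49545.45455
PV of perpetuity: 49545.45455 / (1+0.088)^3 = 38469.55220
Total PV = 32770.44500 + 38469.55220 = 71239.99720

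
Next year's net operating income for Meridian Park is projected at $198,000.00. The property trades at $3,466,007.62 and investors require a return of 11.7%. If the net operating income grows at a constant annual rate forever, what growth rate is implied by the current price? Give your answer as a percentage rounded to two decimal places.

P = D₁/(r−g) ⇒ g = r − D₁/P = 0.117 − $198,000.00/$3,466,007.62 = 0.059874

5.99%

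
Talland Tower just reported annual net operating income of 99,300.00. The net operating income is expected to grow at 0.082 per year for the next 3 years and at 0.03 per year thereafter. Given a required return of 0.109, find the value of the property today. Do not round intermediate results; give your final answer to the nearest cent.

1486021.74

D_1 = 107442.60000
D_2 = 116252.89320
D_3 = 125785.63044
Terminal value at year 3: TV = D_3×(1+g_2)/(r−g_2) = 129559.19936/0.079 = 1639989.86526
P_0 = D_1/(1+r)^1 + D_2/(1+r)^2 + D_3/(1+r)^3 + TV/(1+r)^3
    = 96882.41659 + 94523.69229 + 92222.39410 + 1202393.23957 = 1486021.74256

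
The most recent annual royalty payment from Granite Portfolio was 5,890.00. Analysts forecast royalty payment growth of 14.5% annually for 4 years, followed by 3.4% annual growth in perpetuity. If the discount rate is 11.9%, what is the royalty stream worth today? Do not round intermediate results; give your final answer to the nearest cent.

103505.71

D_1 = 6744.05000
D_2 = 7721.93725
D_3 = 8841.61815
D_4 = 10123.65278
Terminal value at year 4: TV = D_4×(1+g_2)/(r−g_2) = 10467.85698/0.085 = 123151.25856
P_0 = D_1/(1+r)^1 + D_2/(1+r)^2 + D_3/(1+r)^3 + D_4/(1+r)^4 + TV/(1+r)^4
    = 6026.85433 + 6166.88848 + 6310.17633 + 6456.79347 + 78544.99356 = 103505.70618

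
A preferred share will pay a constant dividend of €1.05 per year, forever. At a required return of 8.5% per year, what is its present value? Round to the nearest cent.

Level perpetuity: PV = C / r = €1.05 / 0.085 = €12.35

€12.35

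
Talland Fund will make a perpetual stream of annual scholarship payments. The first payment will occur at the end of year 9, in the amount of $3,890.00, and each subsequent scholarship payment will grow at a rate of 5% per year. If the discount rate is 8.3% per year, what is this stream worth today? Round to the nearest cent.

$62288.52

Value at end of year 8: C₁ / (r − g) = $3,890.00 / (0.083 − 0.05) = $117,878.7879
Discount to today: PV = $117,878.7879 / (1 + 0.083)^8 = $117,878.7879 / 1.892464 = $62,288.52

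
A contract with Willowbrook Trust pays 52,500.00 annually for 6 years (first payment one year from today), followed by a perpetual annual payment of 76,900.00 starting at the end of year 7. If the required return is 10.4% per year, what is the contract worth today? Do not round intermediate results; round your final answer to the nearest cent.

634388.91

PV of 6-year annuity: 52,500.00 × [1 − (1+0.104)^−6] / 0.104 = 225995.65251
Perpetuity value at year 6: 76,900.00 / 0.104 = 739423.07692
PV of perpetuity: 739423.07692 / (1+0.104)^6 = 408393.25449
Total PV = 225995.65251 + 408393.25449 = 634388.90699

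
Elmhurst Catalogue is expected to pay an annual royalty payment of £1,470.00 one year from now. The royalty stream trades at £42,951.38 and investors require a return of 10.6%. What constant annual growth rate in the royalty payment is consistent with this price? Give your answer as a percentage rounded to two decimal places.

P = D₁/(r−g) ⇒ g = r − D₁/P = 0.106 − £1,470.00/£42,951.38 = 0.071775

7.18%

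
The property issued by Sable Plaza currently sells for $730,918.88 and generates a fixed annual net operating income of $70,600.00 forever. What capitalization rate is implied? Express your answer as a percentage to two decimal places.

P = C/r ⇒ r = C/P = $70,600.00/$730,918.88 = 0.096591

9.66%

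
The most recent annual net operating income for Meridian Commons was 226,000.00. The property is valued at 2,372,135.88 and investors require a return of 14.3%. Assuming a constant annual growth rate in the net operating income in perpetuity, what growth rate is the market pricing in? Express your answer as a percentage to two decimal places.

4.36%

P = D₀(1+g)/(r−g) ⇒ P(r−g) = D₀(1+g) ⇒ g(P+D₀) = P·r − D₀
g = (P·r − D₀)/(P + D₀) = (2,372,135.88×0.143 − 226,000.00) / (2,372,135.88 + 226,000.00) = 0.043576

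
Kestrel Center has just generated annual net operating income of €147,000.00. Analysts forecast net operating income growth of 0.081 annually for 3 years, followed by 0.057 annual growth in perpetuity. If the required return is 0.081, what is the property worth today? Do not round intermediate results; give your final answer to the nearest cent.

D_1 = 158907.00000
D_2 = 171778.46700
D_3 = 185692.52283
Terminal value at year 3: TV = D_3×(1+g_2)/(r−g_2) = 196276.99663/0.024 = 8178208.19284
P_0 = D_1/(1+r)^1 + D_2/(1+r)^2 + D_3/(1+r)^3 + TV/(1+r)^3
    = 147000.00000 + 147000.00000 + 147000.00000 + 6474125.00000 = 6915125.00000

€6915125.00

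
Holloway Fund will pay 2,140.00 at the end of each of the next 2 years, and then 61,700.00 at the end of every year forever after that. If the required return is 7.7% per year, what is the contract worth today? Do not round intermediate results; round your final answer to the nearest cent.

PV of 2-year annuity: 2,140.00 × [1 − (1+0.077)^−2] / 0.077 = 3831.94144
Perpetuity value at year 2: 61,700.00 / 0.077 = 801298.70130
PV of perpetuity: 801298.70130 / (1+0.077)^2 = 690817.02527
Total PV = 3831.94144 + 690817.02527 = 694648.96670

694648.97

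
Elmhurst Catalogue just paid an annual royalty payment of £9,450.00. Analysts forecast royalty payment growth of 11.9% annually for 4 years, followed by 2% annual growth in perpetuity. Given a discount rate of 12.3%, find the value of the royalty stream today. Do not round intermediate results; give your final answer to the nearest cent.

D_1 = 10574.55000
D_2 = 11832.92145
D_3 = 13241.03910
D_4 = 14816.72276
Terminal value at year 4: TV = D_4×(1+g_2)/(r−g_2) = 15113.05721/0.103 = 146728.71079
P_0 = D_1/(1+r)^1 + D_2/(1+r)^2 + D_3/(1+r)^3 + D_4/(1+r)^4 + TV/(1+r)^4
    = 9416.34016 + 9382.80021 + 9349.37973 + 9316.07829 + 92256.30928 = 129720.90767

£129720.91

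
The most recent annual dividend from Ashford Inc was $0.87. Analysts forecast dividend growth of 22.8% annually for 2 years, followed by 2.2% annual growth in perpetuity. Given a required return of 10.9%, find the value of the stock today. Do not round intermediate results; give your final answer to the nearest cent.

$14.56

D_1 = 1.06836
D_2 = 1.31195
Terminal value at year 2: TV = D_2×(1+g_2)/(r−g_2) = 1.34081/0.087 = 15.41160
P_0 = D_1/(1+r)^1 + D_2/(1+r)^2 + TV/(1+r)^2
    = 0.96335 + 1.06673 + 12.53097 = 14.56105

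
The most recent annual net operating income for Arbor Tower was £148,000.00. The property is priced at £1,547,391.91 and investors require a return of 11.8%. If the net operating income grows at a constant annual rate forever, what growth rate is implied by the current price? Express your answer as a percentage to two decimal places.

P = D₀(1+g)/(r−g) ⇒ P(r−g) = D₀(1+g) ⇒ g(P+D₀) = P·r − D₀
g = (P·r − D₀)/(P + D₀) = (£1,547,391.91×0.118 − £148,000.00) / (£1,547,391.91 + £148,000.00) = 0.020404

2.04%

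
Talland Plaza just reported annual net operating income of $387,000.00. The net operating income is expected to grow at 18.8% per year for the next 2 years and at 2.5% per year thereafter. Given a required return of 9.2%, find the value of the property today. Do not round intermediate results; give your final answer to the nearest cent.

D_1 = 459756.00000
D_2 = 546190.12800
Terminal value at year 2: TV = D_2×(1+g_2)/(r−g_2) = 559844.88120/0.067 = 8355893.74925
P_0 = D_1/(1+r)^1 + D_2/(1+r)^2 + TV/(1+r)^2
    = 421021.97802 + 458034.89917 + 7007250.32307 = 7886307.20026

$7886307.20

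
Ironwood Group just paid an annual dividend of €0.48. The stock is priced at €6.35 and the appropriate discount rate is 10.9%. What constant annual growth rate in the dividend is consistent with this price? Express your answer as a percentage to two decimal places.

3.11%

P = D₀(1+g)/(r−g) ⇒ P(r−g) = D₀(1+g) ⇒ g(P+D₀) = P·r − D₀
g = (P·r − D₀)/(P + D₀) = (€6.35×0.109 − €0.48) / (€6.35 + €0.48) = 0.031061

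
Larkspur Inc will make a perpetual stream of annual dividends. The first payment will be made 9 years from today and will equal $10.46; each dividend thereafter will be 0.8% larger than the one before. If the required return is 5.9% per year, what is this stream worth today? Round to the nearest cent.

$129.66

Value at end of year 8: C₁ / (r − g) = $10.46 / (0.059 − 0.008) = $205.0980
Discount to today: PV = $205.0980 / (1 + 0.059)^8 = $205.0980 / 1.581859 = $129.66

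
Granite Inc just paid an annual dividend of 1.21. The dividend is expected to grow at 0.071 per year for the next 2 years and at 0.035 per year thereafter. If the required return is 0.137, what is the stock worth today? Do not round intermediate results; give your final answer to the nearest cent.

D_1 = 1.29591
D_2 = 1.38792
Terminal value at year 2: TV = D_2×(1+g_2)/(r−g_2) = 1.43650/0.102 = 14.08330
P_0 = D_1/(1+r)^1 + D_2/(1+r)^2 + TV/(1+r)^2
    = 1.13976 + 1.07360 + 10.89390 = 13.10727

13.11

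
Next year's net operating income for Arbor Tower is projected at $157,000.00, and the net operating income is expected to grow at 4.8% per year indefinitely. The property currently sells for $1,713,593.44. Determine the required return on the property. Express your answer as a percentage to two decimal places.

P = D₁/(r − g) ⇒ r = D₁/P + g = $157,000.0000/$1,713,593.44 + 0.048 = 0.091620 + 0.048 = 0.139620

13.96%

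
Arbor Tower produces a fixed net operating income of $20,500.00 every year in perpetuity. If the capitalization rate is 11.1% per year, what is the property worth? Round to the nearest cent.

$184684.68

Level perpetuity: PV = C / r = $20,500.00 / 0.111 = $184,684.68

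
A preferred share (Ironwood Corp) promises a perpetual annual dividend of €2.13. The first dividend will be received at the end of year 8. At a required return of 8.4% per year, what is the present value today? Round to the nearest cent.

€14.42

Value at end of year 7: C / r = €2.13 / 0.084 = €25.3571
Discount to today: PV = €25.3571 / (1 + 0.084)^7 = €25.3571 / 1.758754 = €14.42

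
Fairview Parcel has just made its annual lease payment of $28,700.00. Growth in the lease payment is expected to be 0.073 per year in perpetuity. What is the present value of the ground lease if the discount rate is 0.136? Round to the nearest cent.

$488811.11

D₁ = D₀ × (1 + g) = $28,700.00 × 1.073 = $30,795.1000
Growing perpetuity: P = D₁ / (r − g) = $30,795.1000 / (0.136 − 0.073) = $488,811.11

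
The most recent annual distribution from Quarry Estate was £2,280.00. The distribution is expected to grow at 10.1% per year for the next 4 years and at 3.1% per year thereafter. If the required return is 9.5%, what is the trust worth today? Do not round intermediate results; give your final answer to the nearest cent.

D_1 = 2510.28000
D_2 = 2763.81828
D_3 = 3042.96393
D_4 = 3350.30328
Terminal value at year 4: TV = D_4×(1+g_2)/(r−g_2) = 3454.16268/0.064 = 53971.29195
P_0 = D_1/(1+r)^1 + D_2/(1+r)^2 + D_3/(1+r)^3 + D_4/(1+r)^4 + TV/(1+r)^4
    = 2292.49315 + 2305.05476 + 2317.68519 + 2330.38484 + 37541.04326 = 46786.66120

£46786.66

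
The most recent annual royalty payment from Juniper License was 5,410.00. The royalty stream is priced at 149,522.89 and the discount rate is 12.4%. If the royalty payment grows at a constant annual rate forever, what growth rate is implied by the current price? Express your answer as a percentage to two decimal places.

8.48%

P = D₀(1+g)/(r−g) ⇒ P(r−g) = D₀(1+g) ⇒ g(P+D₀) = P·r − D₀
g = (P·r − D₀)/(P + D₀) = (149,522.89×0.124 − 5,410.00) / (149,522.89 + 5,410.00) = 0.084752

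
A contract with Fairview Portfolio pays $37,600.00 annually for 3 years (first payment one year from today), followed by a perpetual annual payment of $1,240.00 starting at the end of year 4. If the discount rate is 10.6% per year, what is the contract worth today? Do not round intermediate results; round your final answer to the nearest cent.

$101173.40

PV of 3-year annuity: $37,600.00 × [1 − (1+0.106)^−3] / 0.106 = 92526.69425
Perpetuity value at year 3: $1,240.00 / 0.106 = 11698.11321
PV of perpetuity: 11698.11321 / (1+0.106)^3 = 8646.70095
Total PV = 92526.69425 + 8646.70095 = 101173.39520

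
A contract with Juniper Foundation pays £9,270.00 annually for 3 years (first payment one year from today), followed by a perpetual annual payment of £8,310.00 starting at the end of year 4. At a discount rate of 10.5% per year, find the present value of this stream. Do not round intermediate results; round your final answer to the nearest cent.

£81509.38

PV of 3-year annuity: £9,270.00 × [1 − (1+0.105)^−3] / 0.105 = 22851.69450
Perpetuity value at year 3: £8,310.00 / 0.105 = 79142.85714
PV of perpetuity: 79142.85714 / (1+0.105)^3 = 58657.68117
Total PV = 22851.69450 + 58657.68117 = 81509.37567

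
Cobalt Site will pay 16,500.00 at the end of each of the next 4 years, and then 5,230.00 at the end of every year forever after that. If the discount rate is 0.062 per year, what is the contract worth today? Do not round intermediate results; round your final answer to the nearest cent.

123228.40

PV of 4-year annuity: 16,500.00 × [1 − (1+0.062)^−4] / 0.062 = 56913.37276
Perpetuity value at year 4: 5,230.00 / 0.062 = 84354.83871
PV of perpetuity: 84354.83871 / (1+0.062)^4 = 66315.02419
Total PV = 56913.37276 + 66315.02419 = 123228.39696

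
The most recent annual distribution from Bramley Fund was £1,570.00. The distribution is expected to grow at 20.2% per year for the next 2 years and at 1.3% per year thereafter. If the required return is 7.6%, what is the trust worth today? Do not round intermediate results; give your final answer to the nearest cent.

D_1 = 1887.14000
D_2 = 2268.34228
Terminal value at year 2: TV = D_2×(1+g_2)/(r−g_2) = 2297.83073/0.063 = 36473.50365
P_0 = D_1/(1+r)^1 + D_2/(1+r)^2 + TV/(1+r)^2
    = 1753.84758 + 1959.22379 + 31503.07455 = 35216.14593

£35216.15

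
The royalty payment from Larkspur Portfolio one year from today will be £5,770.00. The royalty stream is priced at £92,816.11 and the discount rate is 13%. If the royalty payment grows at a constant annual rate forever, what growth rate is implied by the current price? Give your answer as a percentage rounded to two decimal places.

6.78%

P = D₁/(r−g) ⇒ g = r − D₁/P = 0.13 − £5,770.00/£92,816.11 = 0.067834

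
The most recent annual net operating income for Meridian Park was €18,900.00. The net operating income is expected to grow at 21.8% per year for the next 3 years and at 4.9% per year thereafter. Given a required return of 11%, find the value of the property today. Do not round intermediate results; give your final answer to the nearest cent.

D_1 = 23020.20000
D_2 = 28038.60360
D_3 = 34151.01918
Terminal value at year 3: TV = D_3×(1+g_2)/(r−g_2) = 35824.41912/0.061 = 587285.55942
P_0 = D_1/(1+r)^1 + D_2/(1+r)^2 + D_3/(1+r)^3 + TV/(1+r)^3
    = 20738.91892 + 22756.75968 + 24970.93089 + 429418.13941 = 497884.74890

€497884.75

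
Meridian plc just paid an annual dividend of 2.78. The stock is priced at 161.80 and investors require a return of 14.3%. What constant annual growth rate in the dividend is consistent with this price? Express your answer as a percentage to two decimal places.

12.37%

P = D₀(1+g)/(r−g) ⇒ P(r−g) = D₀(1+g) ⇒ g(P+D₀) = P·r − D₀
g = (P·r − D₀)/(P + D₀) = (161.80×0.143 − 2.78) / (161.80 + 2.78) = 0.123693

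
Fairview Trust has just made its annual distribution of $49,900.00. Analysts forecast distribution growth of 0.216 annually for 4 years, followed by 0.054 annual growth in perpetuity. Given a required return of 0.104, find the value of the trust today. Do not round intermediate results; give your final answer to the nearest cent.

$1803832.13

D_1 = 60678.40000
D_2 = 73784.93440
D_3 = 89722.48023
D_4 = 109102.53596
Terminal value at year 4: TV = D_4×(1+g_2)/(r−g_2) = 114994.07290/0.05 = 2299881.45804
P_0 = D_1/(1+r)^1 + D_2/(1+r)^2 + D_3/(1+r)^3 + D_4/(1+r)^4 + TV/(1+r)^4
    = 54962.31884 + 60538.20626 + 66679.76342 + 73444.37710 + 1548207.46918 = 1803832.13479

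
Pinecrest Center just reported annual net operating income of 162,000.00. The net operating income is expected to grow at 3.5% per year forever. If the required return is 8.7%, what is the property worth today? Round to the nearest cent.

3224423.08

D₁ = D₀ × (1 + g) = 162,000.00 × 1.035 = 167,670.0000
Growing perpetuity: P = D₁ / (r − g) = 167,670.0000 / (0.087 − 0.035) = 3,224,423.08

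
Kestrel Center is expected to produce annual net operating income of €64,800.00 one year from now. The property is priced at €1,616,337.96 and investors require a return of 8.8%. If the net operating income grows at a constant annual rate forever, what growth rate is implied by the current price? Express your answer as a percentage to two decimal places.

P = D₁/(r−g) ⇒ g = r − D₁/P = 0.088 − €64,800.00/€1,616,337.96 = 0.047909

4.79%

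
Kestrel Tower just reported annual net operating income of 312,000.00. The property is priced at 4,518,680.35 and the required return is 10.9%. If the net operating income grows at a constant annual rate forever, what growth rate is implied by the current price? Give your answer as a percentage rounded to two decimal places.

3.74%

P = D₀(1+g)/(r−g) ⇒ P(r−g) = D₀(1+g) ⇒ g(P+D₀) = P·r − D₀
g = (P·r − D₀)/(P + D₀) = (4,518,680.35×0.109 − 312,000.00) / (4,518,680.35 + 312,000.00) = 0.037373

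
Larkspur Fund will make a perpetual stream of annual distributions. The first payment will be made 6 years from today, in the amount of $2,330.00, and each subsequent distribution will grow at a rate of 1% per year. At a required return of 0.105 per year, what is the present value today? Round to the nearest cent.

Value at end of year 5: C₁ / (r − g) = $2,330.00 / (0.105 − 0.01) = $24,526.3158
Discount to today: PV = $24,526.3158 / (1 + 0.105)^5 = $24,526.3158 / 1.647447 = $14,887.47

$14887.47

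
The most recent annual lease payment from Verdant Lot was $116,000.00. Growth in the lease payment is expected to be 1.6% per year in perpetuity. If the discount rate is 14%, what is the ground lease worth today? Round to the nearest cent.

D₁ = D₀ × (1 + g) = $116,000.00 × 1.016 = $117,856.0000
Growing perpetuity: P = D₁ / (r − g) = $117,856.0000 / (0.14 − 0.016) = $950,451.61

$950451.61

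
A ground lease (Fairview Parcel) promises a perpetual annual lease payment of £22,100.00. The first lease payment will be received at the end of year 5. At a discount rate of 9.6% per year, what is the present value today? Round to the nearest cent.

Value at end of year 4: C / r = £22,100.00 / 0.096 = £230,208.3333
Discount to today: PV = £230,208.3333 / (1 + 0.096)^4 = £230,208.3333 / 1.442920 = £159,543.39

£159543.39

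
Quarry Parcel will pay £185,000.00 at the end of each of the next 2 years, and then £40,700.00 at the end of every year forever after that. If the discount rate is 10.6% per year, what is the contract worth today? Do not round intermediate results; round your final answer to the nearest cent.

£632398.22

PV of 2-year annuity: £185,000.00 × [1 − (1+0.106)^−2] / 0.106 = 318507.63058
Perpetuity value at year 2: £40,700.00 / 0.106 = 383962.26415
PV of perpetuity: 383962.26415 / (1+0.106)^2 = 313890.58542
Total PV = 318507.63058 + 313890.58542 = 632398.21600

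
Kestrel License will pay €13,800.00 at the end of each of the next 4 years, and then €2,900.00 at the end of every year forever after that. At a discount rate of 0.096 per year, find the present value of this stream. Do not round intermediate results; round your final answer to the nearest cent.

€65061.18

PV of 4-year annuity: €13,800.00 × [1 − (1+0.096)^−4] / 0.096 = 44125.61882
Perpetuity value at year 4: €2,900.00 / 0.096 = 30208.33333
PV of perpetuity: 30208.33333 / (1+0.096)^4 = 20935.55836
Total PV = 44125.61882 + 20935.55836 = 65061.17719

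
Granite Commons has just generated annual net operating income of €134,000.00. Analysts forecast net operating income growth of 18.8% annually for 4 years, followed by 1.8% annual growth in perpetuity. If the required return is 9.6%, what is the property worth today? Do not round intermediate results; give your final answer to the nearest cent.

D_1 = 159192.00000
D_2 = 189120.09600
D_3 = 224674.67405
D_4 = 266913.51277
Terminal value at year 4: TV = D_4×(1+g_2)/(r−g_2) = 271717.95600/0.078 = 3483563.53845
P_0 = D_1/(1+r)^1 + D_2/(1+r)^2 + D_3/(1+r)^3 + D_4/(1+r)^4 + TV/(1+r)^4
    = 145248.17518 + 157440.54025 + 170656.35203 + 184981.52026 + 2414245.99521 = 3072572.58293

€3072572.58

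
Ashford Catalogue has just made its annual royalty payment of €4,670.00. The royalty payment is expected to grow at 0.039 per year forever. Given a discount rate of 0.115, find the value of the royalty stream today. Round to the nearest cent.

D₁ = D₀ × (1 + g) = €4,670.00 × 1.039 = €4,852.1300
Growing perpetuity: P = D₁ / (r − g) = €4,852.1300 / (0.115 − 0.039) = €63,843.82

€63843.82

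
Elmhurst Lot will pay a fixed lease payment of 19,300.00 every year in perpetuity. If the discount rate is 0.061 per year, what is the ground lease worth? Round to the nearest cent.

316393.44

Level perpetuity: PV = C / r = 19,300.00 / 0.061 = 316,393.44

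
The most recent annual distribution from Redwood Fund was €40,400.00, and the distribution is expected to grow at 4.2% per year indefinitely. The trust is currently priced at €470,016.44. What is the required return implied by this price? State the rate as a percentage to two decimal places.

D₁ = €40,400.00 × 1.042 = €42,096.8000
P = D₁/(r − g) ⇒ r = D₁/P + g = €42,096.8000/€470,016.44 + 0.042 = 0.089565 + 0.042 = 0.131565

13.16%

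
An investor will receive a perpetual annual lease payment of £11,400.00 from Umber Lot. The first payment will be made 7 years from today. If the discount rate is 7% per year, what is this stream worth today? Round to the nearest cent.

Value at end of year 6: C / r = £11,400.00 / 0.07 = £162,857.1429
Discount to today: PV = £162,857.1429 / (1 + 0.07)^6 = £162,857.1429 / 1.500730 = £108,518.59

£108518.59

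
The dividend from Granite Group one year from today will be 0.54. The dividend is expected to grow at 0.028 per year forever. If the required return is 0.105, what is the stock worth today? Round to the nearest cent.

Growing perpetuity: P = D₁ / (r − g) = 0.5400 / (0.105 − 0.028) = 7.01

7.01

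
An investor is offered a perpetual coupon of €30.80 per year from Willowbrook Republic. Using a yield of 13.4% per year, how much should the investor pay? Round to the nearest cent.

Level perpetuity: PV = C / r = €30.80 / 0.134 = €229.85

€229.85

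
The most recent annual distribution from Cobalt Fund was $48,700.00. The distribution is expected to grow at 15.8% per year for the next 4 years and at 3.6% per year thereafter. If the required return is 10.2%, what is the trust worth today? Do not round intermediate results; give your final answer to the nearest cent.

$1152916.43

D_1 = 56394.60000
D_2 = 65304.94680
D_3 = 75623.12839
D_4 = 87571.58268
Terminal value at year 4: TV = D_4×(1+g_2)/(r−g_2) = 90724.15966/0.066 = 1374608.47965
P_0 = D_1/(1+r)^1 + D_2/(1+r)^2 + D_3/(1+r)^3 + D_4/(1+r)^4 + TV/(1+r)^4
    = 51174.77314 + 53775.30608 + 56507.98951 + 59379.53888 + 932078.82246 = 1152916.43006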